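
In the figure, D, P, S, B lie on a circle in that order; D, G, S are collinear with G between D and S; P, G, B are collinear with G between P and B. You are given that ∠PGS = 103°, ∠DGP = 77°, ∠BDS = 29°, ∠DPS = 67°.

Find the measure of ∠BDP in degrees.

∠BDP = 94°

1. ∠BGD = 103°  [vertical angles at G]
2. ∠DBP = 48°  [△DGB]
3. ∠DBS = 113°  [cyclic DPSB, opposite ∠P+∠B]
4. ∠BSD = 38°  [△DSB]
5. ∠BPD = 38°  [same arc DB]
6. ∠BDP = 94°  [△DPB]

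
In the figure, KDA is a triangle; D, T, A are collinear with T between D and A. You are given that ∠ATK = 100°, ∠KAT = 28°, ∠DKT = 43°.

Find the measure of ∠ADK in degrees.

∠ADK = 57°

1. ∠DTK = 80°  [linear pair at T on DA]
2. ∠KDT = 57°  [△KDT]
3. ∠ADK = 57°  [T on ray DA]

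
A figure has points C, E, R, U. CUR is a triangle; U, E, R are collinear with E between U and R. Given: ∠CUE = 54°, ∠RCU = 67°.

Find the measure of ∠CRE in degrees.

∠CRE = 59°

1. ∠CUR = 54°  [E on ray UR]
2. ∠CRU = 59°  [△CUR]
3. ∠CRE = 59°  [E on ray RU]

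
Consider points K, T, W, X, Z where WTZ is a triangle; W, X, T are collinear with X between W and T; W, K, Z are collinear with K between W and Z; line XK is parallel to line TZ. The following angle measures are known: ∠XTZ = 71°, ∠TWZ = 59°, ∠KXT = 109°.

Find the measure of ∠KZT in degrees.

1. ∠WTZ = 71°  [X on ray TW]
2. ∠TZW = 50°  [△WTZ]
3. ∠KZT = 50°  [K on ray ZW]

∠KZT = 50°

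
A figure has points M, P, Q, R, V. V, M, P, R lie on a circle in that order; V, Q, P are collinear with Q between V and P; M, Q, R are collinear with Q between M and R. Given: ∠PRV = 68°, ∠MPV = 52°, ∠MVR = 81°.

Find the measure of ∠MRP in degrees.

∠MRP = 16°

1. ∠PMV = 112°  [cyclic VMPR, opposite ∠M+∠R]
2. ∠MVP = 16°  [△VMP]
3. ∠MRP = 16°  [same arc MP]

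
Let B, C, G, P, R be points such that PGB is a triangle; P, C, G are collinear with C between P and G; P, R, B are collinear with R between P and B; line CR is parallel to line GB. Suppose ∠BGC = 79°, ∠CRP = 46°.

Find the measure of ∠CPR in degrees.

∠CPR = 55°

1. ∠BGP = 79°  [C on ray GP]
2. ∠GBP = 46°  [CR∥GB, corresponding at R]
3. ∠BPG = 55°  [△PGB]
4. ∠CPR = 55°  [C on PG, R on PB]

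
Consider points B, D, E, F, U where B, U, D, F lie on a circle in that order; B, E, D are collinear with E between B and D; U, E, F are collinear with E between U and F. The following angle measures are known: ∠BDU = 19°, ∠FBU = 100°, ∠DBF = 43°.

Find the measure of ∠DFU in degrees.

∠DFU = 57°

1. ∠FDU = 80°  [cyclic BUDF, opposite ∠B+∠D]
2. ∠DUF = 43°  [same arc DF]
3. ∠DFU = 57°  [△UDF]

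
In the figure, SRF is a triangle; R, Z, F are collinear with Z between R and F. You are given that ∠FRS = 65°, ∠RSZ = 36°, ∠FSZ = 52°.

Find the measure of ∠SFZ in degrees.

1. ∠SRZ = 65°  [Z on ray RF]
2. ∠RZS = 79°  [△SRZ]
3. ∠FZS = 101°  [linear pair at Z on RF]
4. ∠SFZ = 27°  [△SZF]

∠SFZ = 27°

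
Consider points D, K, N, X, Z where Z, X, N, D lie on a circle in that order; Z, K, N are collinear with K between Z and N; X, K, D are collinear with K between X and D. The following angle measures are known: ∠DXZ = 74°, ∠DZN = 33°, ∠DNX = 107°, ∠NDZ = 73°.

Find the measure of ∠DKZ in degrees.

1. ∠DNZ = 74°  [same arc ZD]
2. ∠DXN = 33°  [same arc ND]
3. ∠NDX = 40°  [△XND]
4. ∠DKN = 66°  [△NKD]
5. ∠DKZ = 114°  [linear pair at K on ZN]

∠DKZ = 114°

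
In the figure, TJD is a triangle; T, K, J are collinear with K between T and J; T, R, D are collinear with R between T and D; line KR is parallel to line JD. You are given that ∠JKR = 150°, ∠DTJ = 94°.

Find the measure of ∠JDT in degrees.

∠JDT = 56°

1. ∠RKT = 30°  [linear pair at K on TJ]
2. ∠KTR = 94°  [K on TJ, R on TD]
3. ∠KRT = 56°  [△TKR]
4. ∠JDT = 56°  [KR∥JD, corresponding at R]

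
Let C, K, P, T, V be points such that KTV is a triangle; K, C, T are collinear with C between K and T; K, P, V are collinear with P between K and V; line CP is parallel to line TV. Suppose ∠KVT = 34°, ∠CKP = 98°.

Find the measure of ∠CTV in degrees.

1. ∠CPK = 34°  [CP∥TV, corresponding at P]
2. ∠KCP = 48°  [△KCP]
3. ∠PCT = 132°  [linear pair at C on KT]
4. ∠CTV = 48°  [CP∥TV, co-interior at T–C]

∠CTV = 48°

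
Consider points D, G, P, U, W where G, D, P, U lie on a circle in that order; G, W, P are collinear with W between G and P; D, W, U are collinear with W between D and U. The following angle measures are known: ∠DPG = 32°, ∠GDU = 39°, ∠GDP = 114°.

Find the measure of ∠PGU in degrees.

1. ∠GPU = 39°  [same arc GU]
2. ∠GUP = 66°  [cyclic GDPU, opposite ∠D+∠U]
3. ∠PGU = 75°  [△GPU]

∠PGU = 75°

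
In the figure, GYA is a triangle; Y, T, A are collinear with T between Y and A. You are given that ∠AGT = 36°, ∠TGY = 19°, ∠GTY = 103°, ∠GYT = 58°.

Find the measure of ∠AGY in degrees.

∠AGY = 55°

1. ∠ATG = 77°  [linear pair at T on YA]
2. ∠AYG = 58°  [T on ray YA]
3. ∠GAT = 67°  [△GTA]
4. ∠GAY = 67°  [T on ray AY]
5. ∠AGY = 55°  [△GYA]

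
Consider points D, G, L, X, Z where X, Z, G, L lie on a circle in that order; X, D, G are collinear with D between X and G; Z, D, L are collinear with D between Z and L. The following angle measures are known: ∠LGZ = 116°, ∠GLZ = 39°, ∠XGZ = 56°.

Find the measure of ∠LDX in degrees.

∠LDX = 99°

1. ∠GZL = 25°  [△ZGL]
2. ∠XLZ = 56°  [same arc XZ]
3. ∠GXL = 25°  [same arc GL]
4. ∠LDX = 99°  [△XDL]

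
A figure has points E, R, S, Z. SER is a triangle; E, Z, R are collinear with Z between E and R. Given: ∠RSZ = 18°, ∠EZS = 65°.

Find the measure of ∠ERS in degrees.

1. ∠RZS = 115°  [linear pair at Z on ER]
2. ∠SRZ = 47°  [△SZR]
3. ∠ERS = 47°  [Z on ray RE]

∠ERS = 47°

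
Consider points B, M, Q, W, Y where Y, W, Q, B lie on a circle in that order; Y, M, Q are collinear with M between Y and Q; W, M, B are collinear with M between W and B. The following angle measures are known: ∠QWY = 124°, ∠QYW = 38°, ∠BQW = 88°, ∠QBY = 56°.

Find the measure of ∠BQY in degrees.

∠BQY = 70°

1. ∠WQY = 18°  [△YWQ]
2. ∠BYW = 92°  [cyclic YWQB, opposite ∠Y+∠Q]
3. ∠WBY = 18°  [same arc YW]
4. ∠BWY = 70°  [△YWB]
5. ∠BQY = 70°  [same arc YB]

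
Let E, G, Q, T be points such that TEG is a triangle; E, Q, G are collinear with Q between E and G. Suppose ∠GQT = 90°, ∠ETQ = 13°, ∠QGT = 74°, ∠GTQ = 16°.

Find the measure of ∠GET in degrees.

1. ∠EQT = 90°  [linear pair at Q on EG]
2. ∠QET = 77°  [△TEQ]
3. ∠GET = 77°  [Q on ray EG]

∠GET = 77°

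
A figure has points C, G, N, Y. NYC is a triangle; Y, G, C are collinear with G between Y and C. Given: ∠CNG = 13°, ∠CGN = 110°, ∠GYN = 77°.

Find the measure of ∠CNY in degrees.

1. ∠GCN = 57°  [△NGC]
2. ∠CYN = 77°  [G on ray YC]
3. ∠NCY = 57°  [G on ray CY]
4. ∠CNY = 46°  [△NYC]

∠CNY = 46°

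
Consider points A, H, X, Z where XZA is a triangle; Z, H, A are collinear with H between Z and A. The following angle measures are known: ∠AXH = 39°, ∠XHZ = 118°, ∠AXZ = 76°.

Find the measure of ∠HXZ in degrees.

∠HXZ = 37°

1. ∠AHX = 62°  [linear pair at H on ZA]
2. ∠HAX = 79°  [△XHA]
3. ∠XAZ = 79°  [H on ray AZ]
4. ∠AZX = 25°  [△XZA]
5. ∠HZX = 25°  [H on ray ZA]
6. ∠HXZ = 37°  [△XZH]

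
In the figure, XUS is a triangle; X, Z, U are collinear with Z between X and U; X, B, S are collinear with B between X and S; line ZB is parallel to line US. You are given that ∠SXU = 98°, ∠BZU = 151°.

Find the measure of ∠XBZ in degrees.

∠XBZ = 53°

1. ∠BXZ = 98°  [Z on XU, B on XS]
2. ∠BZX = 29°  [linear pair at Z on XU]
3. ∠XBZ = 53°  [△XZB]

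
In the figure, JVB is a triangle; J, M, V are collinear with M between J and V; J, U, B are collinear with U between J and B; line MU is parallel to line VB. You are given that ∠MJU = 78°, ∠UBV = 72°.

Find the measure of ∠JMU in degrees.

1. ∠BJV = 78°  [M on JV, U on JB]
2. ∠JBV = 72°  [U on ray BJ]
3. ∠BVJ = 30°  [△JVB]
4. ∠JMU = 30°  [MU∥VB, corresponding at M]

∠JMU = 30°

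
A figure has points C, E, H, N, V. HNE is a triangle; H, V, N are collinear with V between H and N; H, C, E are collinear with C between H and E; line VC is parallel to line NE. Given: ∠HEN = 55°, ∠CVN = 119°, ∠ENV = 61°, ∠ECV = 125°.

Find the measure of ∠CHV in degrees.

1. ∠HCV = 55°  [VC∥NE, corresponding at C]
2. ∠CVH = 61°  [linear pair at V on HN]
3. ∠CHV = 64°  [△HVC]

∠CHV = 64°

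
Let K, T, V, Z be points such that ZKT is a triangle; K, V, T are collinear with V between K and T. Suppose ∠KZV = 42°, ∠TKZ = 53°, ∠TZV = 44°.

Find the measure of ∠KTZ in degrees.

1. ∠VKZ = 53°  [V on ray KT]
2. ∠KVZ = 85°  [△ZKV]
3. ∠TVZ = 95°  [linear pair at V on KT]
4. ∠VTZ = 41°  [△ZVT]
5. ∠KTZ = 41°  [V on ray TK]

∠KTZ = 41°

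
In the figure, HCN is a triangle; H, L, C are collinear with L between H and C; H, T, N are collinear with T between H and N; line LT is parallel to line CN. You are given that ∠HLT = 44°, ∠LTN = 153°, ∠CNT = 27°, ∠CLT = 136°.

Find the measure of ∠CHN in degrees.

1. ∠HCN = 44°  [LT∥CN, corresponding at L]
2. ∠CNH = 27°  [T on ray NH]
3. ∠CHN = 109°  [△HCN]

∠CHN = 109°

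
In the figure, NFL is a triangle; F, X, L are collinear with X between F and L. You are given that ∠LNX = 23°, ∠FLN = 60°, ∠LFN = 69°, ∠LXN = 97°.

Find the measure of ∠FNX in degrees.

1. ∠NFX = 69°  [X on ray FL]
2. ∠FXN = 83°  [linear pair at X on FL]
3. ∠FNX = 28°  [△NFX]

∠FNX = 28°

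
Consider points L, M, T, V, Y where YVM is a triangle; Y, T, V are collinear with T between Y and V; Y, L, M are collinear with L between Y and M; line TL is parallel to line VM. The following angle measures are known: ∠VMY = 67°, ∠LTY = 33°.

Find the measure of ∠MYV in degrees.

∠MYV = 80°

1. ∠TLY = 67°  [TL∥VM, corresponding at L]
2. ∠LYT = 80°  [△YTL]
3. ∠MYV = 80°  [T on YV, L on YM]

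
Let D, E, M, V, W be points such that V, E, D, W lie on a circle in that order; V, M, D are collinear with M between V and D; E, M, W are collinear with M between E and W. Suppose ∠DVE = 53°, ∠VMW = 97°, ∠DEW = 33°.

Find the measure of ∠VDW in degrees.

1. ∠DWE = 53°  [same arc ED]
2. ∠DMW = 83°  [linear pair at M on VD]
3. ∠VDW = 44°  [△DMW]

∠VDW = 44°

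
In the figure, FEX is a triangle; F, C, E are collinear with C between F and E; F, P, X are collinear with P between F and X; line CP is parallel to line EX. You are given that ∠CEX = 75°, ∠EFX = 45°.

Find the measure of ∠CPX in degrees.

1. ∠FEX = 75°  [C on ray EF]
2. ∠EXF = 60°  [△FEX]
3. ∠CPF = 60°  [CP∥EX, corresponding at P]
4. ∠CPX = 120°  [linear pair at P on FX]

∠CPX = 120°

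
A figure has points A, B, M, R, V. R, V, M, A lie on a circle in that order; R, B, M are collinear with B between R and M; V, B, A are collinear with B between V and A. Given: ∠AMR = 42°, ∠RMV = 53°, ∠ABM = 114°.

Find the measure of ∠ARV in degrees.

1. ∠AVR = 42°  [same arc RA]
2. ∠RAV = 53°  [same arc RV]
3. ∠ARV = 85°  [△RVA]

∠ARV = 85°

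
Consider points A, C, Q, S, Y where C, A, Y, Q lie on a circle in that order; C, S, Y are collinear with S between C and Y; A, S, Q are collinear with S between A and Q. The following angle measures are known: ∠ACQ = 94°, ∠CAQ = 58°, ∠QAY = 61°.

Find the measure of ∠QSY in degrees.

1. ∠AYQ = 86°  [cyclic CAYQ, opposite ∠C+∠Y]
2. ∠CYQ = 58°  [same arc CQ]
3. ∠AQY = 33°  [△AYQ]
4. ∠QSY = 89°  [△YSQ]

∠QSY = 89°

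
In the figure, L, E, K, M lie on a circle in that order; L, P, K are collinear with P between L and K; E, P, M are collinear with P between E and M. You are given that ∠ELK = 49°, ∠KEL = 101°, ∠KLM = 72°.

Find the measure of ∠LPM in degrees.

∠LPM = 78°

1. ∠EMK = 49°  [same arc EK]
2. ∠KML = 79°  [cyclic LEKM, opposite ∠E+∠M]
3. ∠LKM = 29°  [△LKM]
4. ∠KPM = 102°  [△KPM]
5. ∠LPM = 78°  [linear pair at P on LK]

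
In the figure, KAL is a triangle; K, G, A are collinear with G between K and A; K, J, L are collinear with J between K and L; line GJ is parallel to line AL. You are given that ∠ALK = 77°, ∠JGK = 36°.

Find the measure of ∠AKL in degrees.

1. ∠GJK = 77°  [GJ∥AL, corresponding at J]
2. ∠GKJ = 67°  [△KGJ]
3. ∠AKL = 67°  [G on KA, J on KL]

∠AKL = 67°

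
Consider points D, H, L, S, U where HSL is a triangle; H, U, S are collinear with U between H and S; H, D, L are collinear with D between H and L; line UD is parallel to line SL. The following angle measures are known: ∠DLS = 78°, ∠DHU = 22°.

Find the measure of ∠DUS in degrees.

∠DUS = 100°

1. ∠HLS = 78°  [D on ray LH]
2. ∠LHS = 22°  [U on HS, D on HL]
3. ∠HSL = 80°  [△HSL]
4. ∠DUH = 80°  [UD∥SL, corresponding at U]
5. ∠DUS = 100°  [linear pair at U on HS]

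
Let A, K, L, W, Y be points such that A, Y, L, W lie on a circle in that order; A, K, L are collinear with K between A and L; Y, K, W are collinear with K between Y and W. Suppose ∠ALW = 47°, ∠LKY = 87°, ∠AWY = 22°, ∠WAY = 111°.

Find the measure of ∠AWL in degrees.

∠AWL = 62°

1. ∠AKW = 87°  [vertical angles at K]
2. ∠LAW = 71°  [△AKW]
3. ∠AWL = 62°  [△ALW]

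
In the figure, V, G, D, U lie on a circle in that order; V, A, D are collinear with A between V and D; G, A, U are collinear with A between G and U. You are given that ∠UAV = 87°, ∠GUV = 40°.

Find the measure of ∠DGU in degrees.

1. ∠DAG = 87°  [vertical angles at A]
2. ∠GDV = 40°  [same arc VG]
3. ∠DGU = 53°  [△GAD]

∠DGU = 53°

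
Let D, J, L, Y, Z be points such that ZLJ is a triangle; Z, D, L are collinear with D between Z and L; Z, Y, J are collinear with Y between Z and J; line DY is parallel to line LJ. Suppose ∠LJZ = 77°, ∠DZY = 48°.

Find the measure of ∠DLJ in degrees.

∠DLJ = 55°

1. ∠DYZ = 77°  [DY∥LJ, corresponding at Y]
2. ∠YDZ = 55°  [△ZDY]
3. ∠LDY = 125°  [linear pair at D on ZL]
4. ∠DLJ = 55°  [DY∥LJ, co-interior at L–D]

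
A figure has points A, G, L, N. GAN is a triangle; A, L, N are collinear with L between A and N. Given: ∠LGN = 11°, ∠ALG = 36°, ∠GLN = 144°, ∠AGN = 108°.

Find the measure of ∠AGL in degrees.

1. ∠GNL = 25°  [△GLN]
2. ∠ANG = 25°  [L on ray NA]
3. ∠GAN = 47°  [△GAN]
4. ∠GAL = 47°  [L on ray AN]
5. ∠AGL = 97°  [△GAL]

∠AGL = 97°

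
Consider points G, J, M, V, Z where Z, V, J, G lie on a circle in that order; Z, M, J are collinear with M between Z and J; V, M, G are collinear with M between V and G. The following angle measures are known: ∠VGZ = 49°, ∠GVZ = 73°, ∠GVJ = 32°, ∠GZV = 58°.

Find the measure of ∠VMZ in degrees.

∠VMZ = 81°

1. ∠VJZ = 49°  [same arc ZV]
2. ∠JMV = 99°  [△VMJ]
3. ∠VMZ = 81°  [linear pair at M on ZJ]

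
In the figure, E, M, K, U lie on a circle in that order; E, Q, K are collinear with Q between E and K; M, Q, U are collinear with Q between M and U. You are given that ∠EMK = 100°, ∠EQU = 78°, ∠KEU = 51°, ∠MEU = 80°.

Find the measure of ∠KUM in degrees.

∠KUM = 29°

1. ∠EUK = 80°  [cyclic EMKU, opposite ∠M+∠U]
2. ∠KQU = 102°  [linear pair at Q on EK]
3. ∠EKU = 49°  [△EKU]
4. ∠KUM = 29°  [△KQU]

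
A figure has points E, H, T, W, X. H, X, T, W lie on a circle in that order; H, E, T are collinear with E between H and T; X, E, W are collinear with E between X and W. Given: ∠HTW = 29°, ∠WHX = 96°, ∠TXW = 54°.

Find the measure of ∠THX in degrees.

∠THX = 42°

1. ∠WTX = 84°  [cyclic HXTW, opposite ∠H+∠T]
2. ∠TWX = 42°  [△XTW]
3. ∠THX = 42°  [same arc XT]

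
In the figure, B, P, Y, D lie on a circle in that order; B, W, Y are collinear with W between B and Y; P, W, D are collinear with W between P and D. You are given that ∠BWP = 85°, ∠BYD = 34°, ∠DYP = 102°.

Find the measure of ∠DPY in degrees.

∠DPY = 17°

1. ∠DWY = 85°  [vertical angles at W]
2. ∠PDY = 61°  [△YWD]
3. ∠DPY = 17°  [△PYD]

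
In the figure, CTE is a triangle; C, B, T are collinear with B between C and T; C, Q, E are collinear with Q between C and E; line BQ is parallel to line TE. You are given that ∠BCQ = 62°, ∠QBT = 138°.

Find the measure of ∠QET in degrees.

1. ∠CBQ = 42°  [linear pair at B on CT]
2. ∠BQC = 76°  [△CBQ]
3. ∠BQE = 104°  [linear pair at Q on CE]
4. ∠QET = 76°  [BQ∥TE, co-interior at E–Q]

∠QET = 76°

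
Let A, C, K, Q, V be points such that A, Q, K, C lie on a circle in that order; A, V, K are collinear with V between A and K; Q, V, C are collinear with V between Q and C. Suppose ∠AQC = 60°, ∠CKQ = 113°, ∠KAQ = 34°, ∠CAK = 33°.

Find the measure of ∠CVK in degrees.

1. ∠AKC = 60°  [same arc AC]
2. ∠KCQ = 34°  [same arc QK]
3. ∠CVK = 86°  [△KVC]

∠CVK = 86°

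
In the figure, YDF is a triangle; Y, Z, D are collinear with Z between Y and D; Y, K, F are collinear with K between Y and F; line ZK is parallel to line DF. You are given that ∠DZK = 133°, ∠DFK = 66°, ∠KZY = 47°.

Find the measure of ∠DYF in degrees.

∠DYF = 67°

1. ∠DFY = 66°  [K on ray FY]
2. ∠FDY = 47°  [ZK∥DF, corresponding at Z]
3. ∠DYF = 67°  [△YDF]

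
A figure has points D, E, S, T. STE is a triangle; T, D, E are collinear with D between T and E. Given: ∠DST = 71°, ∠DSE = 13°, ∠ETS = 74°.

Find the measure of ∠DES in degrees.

∠DES = 22°

1. ∠DTS = 74°  [D on ray TE]
2. ∠SDT = 35°  [△STD]
3. ∠EDS = 145°  [linear pair at D on TE]
4. ∠DES = 22°  [△SDE]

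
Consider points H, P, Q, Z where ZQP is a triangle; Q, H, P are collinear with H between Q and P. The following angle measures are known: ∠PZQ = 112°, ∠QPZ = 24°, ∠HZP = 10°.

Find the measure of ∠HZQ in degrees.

∠HZQ = 102°

1. ∠PQZ = 44°  [△ZQP]
2. ∠HPZ = 24°  [H on ray PQ]
3. ∠PHZ = 146°  [△ZHP]
4. ∠HQZ = 44°  [H on ray QP]
5. ∠QHZ = 34°  [linear pair at H on QP]
6. ∠HZQ = 102°  [△ZQH]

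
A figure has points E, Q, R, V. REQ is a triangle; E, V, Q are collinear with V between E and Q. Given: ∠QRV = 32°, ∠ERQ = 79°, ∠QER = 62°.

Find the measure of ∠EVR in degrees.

∠EVR = 71°

1. ∠EQR = 39°  [△REQ]
2. ∠RQV = 39°  [V on ray QE]
3. ∠QVR = 109°  [△RVQ]
4. ∠EVR = 71°  [linear pair at V on EQ]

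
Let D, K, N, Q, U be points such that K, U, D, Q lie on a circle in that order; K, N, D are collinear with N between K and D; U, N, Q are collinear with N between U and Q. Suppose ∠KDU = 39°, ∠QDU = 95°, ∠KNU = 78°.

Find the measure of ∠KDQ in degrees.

1. ∠KQU = 39°  [same arc KU]
2. ∠QKU = 85°  [cyclic KUDQ, opposite ∠K+∠D]
3. ∠KUQ = 56°  [△KUQ]
4. ∠KDQ = 56°  [same arc KQ]

∠KDQ = 56°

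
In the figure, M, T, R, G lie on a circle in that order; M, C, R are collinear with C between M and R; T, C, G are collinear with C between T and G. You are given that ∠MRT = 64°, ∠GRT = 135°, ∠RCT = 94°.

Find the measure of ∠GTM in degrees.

1. ∠MGT = 64°  [same arc MT]
2. ∠GMT = 45°  [cyclic MTRG, opposite ∠M+∠R]
3. ∠GTM = 71°  [△MTG]

∠GTM = 71°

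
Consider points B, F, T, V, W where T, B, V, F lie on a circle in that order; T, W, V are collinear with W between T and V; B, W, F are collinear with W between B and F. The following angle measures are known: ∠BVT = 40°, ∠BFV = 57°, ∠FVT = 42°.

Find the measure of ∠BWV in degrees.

1. ∠BTV = 57°  [same arc BV]
2. ∠FBT = 42°  [same arc TF]
3. ∠BWT = 81°  [△TWB]
4. ∠BWV = 99°  [linear pair at W on TV]

∠BWV = 99°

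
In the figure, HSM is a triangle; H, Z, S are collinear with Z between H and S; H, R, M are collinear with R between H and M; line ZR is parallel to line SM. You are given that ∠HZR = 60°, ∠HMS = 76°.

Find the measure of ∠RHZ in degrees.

∠RHZ = 44°

1. ∠HSM = 60°  [ZR∥SM, corresponding at Z]
2. ∠MHS = 44°  [△HSM]
3. ∠RHZ = 44°  [Z on HS, R on HM]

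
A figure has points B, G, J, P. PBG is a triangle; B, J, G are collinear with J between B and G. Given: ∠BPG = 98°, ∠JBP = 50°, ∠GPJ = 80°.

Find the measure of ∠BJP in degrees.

1. ∠GBP = 50°  [J on ray BG]
2. ∠BGP = 32°  [△PBG]
3. ∠JGP = 32°  [J on ray GB]
4. ∠GJP = 68°  [△PJG]
5. ∠BJP = 112°  [linear pair at J on BG]

∠BJP = 112°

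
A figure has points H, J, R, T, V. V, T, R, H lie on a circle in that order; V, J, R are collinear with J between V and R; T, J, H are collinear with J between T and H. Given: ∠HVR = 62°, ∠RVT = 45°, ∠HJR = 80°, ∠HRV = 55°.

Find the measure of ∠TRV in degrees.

1. ∠RHV = 63°  [△VRH]
2. ∠RTV = 117°  [cyclic VTRH, opposite ∠T+∠H]
3. ∠TRV = 18°  [△VTR]

∠TRV = 18°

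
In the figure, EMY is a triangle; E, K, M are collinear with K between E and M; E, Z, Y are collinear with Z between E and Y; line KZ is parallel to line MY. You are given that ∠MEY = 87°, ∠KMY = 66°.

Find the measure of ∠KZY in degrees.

1. ∠EMY = 66°  [K on ray ME]
2. ∠EYM = 27°  [△EMY]
3. ∠EZK = 27°  [KZ∥MY, corresponding at Z]
4. ∠KZY = 153°  [linear pair at Z on EY]

∠KZY = 153°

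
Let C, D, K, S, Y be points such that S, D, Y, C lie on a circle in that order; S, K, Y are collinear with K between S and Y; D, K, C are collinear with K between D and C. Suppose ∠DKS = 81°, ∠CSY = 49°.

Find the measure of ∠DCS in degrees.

∠DCS = 32°

1. ∠CKY = 81°  [vertical angles at K]
2. ∠CKS = 99°  [linear pair at K on SY]
3. ∠DCS = 32°  [△SKC]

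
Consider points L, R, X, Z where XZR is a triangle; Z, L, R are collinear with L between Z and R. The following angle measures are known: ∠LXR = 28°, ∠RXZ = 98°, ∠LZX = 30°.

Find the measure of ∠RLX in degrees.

1. ∠RZX = 30°  [L on ray ZR]
2. ∠XRZ = 52°  [△XZR]
3. ∠LRX = 52°  [L on ray RZ]
4. ∠RLX = 100°  [△XLR]

∠RLX = 100°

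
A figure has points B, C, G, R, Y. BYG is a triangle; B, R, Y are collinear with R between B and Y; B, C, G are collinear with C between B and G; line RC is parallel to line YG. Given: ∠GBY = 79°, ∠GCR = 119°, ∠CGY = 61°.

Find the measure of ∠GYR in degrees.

1. ∠BGY = 61°  [C on ray GB]
2. ∠BYG = 40°  [△BYG]
3. ∠GYR = 40°  [R on ray YB]

∠GYR = 40°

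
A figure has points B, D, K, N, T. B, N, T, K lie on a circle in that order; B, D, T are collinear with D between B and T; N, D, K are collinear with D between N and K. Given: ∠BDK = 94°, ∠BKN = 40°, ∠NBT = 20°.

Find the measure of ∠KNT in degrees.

∠KNT = 46°

1. ∠NDT = 94°  [vertical angles at D]
2. ∠BTN = 40°  [same arc BN]
3. ∠KNT = 46°  [△NDT]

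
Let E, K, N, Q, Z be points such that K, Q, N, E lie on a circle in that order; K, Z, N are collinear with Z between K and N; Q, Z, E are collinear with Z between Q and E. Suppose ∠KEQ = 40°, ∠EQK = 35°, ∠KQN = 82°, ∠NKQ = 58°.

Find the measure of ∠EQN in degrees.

1. ∠EKQ = 105°  [△KQE]
2. ∠NEQ = 58°  [same arc QN]
3. ∠ENQ = 75°  [cyclic KQNE, opposite ∠K+∠N]
4. ∠EQN = 47°  [△QNE]

∠EQN = 47°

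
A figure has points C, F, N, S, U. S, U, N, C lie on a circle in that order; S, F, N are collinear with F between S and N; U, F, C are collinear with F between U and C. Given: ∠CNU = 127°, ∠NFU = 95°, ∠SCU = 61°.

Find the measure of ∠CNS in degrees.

1. ∠CSU = 53°  [cyclic SUNC, opposite ∠S+∠N]
2. ∠CUS = 66°  [△SUC]
3. ∠CNS = 66°  [same arc SC]

∠CNS = 66°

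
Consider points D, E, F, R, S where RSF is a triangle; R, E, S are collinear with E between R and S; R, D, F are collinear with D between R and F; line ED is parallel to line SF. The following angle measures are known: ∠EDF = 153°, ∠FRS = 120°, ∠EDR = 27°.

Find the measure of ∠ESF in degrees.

1. ∠DRE = 120°  [E on RS, D on RF]
2. ∠DER = 33°  [△RED]
3. ∠DES = 147°  [linear pair at E on RS]
4. ∠ESF = 33°  [ED∥SF, co-interior at S–E]

∠ESF = 33°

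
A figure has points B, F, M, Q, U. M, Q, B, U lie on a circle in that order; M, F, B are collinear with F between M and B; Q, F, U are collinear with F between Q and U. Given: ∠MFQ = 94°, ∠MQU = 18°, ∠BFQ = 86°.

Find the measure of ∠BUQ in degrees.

1. ∠BFU = 94°  [vertical angles at F]
2. ∠MBU = 18°  [same arc MU]
3. ∠BUQ = 68°  [△BFU]

∠BUQ = 68°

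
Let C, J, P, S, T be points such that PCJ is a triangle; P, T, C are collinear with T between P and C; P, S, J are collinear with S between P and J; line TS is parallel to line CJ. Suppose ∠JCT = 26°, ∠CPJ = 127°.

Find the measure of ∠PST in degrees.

1. ∠JCP = 26°  [T on ray CP]
2. ∠CJP = 27°  [△PCJ]
3. ∠PST = 27°  [TS∥CJ, corresponding at S]

∠PST = 27°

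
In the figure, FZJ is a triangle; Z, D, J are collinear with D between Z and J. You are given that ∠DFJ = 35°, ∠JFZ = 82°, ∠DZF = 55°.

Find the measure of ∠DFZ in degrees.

1. ∠FZJ = 55°  [D on ray ZJ]
2. ∠FJZ = 43°  [△FZJ]
3. ∠DJF = 43°  [D on ray JZ]
4. ∠FDJ = 102°  [△FDJ]
5. ∠FDZ = 78°  [linear pair at D on ZJ]
6. ∠DFZ = 47°  [△FZD]

∠DFZ = 47°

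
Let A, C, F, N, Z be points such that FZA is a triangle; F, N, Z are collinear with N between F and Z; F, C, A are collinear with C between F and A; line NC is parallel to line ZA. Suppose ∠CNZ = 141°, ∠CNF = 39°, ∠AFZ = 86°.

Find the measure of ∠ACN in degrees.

∠ACN = 125°

1. ∠AZF = 39°  [NC∥ZA, corresponding at N]
2. ∠FAZ = 55°  [△FZA]
3. ∠FCN = 55°  [NC∥ZA, corresponding at C]
4. ∠ACN = 125°  [linear pair at C on FA]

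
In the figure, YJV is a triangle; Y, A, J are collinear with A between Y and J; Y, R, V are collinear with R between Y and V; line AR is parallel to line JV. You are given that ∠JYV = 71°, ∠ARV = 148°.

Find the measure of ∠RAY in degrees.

1. ∠AYR = 71°  [A on YJ, R on YV]
2. ∠ARY = 32°  [linear pair at R on YV]
3. ∠RAY = 77°  [△YAR]

∠RAY = 77°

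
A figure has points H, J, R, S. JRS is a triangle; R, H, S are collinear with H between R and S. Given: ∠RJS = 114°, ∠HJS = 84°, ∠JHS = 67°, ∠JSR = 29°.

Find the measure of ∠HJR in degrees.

∠HJR = 30°

1. ∠JRS = 37°  [△JRS]
2. ∠JHR = 113°  [linear pair at H on RS]
3. ∠HRJ = 37°  [H on ray RS]
4. ∠HJR = 30°  [△JRH]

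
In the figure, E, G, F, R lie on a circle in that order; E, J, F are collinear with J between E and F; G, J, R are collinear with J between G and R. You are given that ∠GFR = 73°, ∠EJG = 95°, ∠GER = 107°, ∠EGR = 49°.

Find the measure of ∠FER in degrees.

∠FER = 71°

1. ∠FJR = 95°  [vertical angles at J]
2. ∠ERG = 24°  [△EGR]
3. ∠EJR = 85°  [linear pair at J on EF]
4. ∠FER = 71°  [△EJR]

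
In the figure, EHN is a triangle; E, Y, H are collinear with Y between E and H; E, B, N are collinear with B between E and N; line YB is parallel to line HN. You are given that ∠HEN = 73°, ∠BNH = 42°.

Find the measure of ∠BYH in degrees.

1. ∠ENH = 42°  [B on ray NE]
2. ∠EHN = 65°  [△EHN]
3. ∠BYE = 65°  [YB∥HN, corresponding at Y]
4. ∠BYH = 115°  [linear pair at Y on EH]

∠BYH = 115°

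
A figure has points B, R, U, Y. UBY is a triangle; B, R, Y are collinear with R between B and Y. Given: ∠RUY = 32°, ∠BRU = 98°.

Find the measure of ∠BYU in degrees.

∠BYU = 66°

1. ∠URY = 82°  [linear pair at R on BY]
2. ∠RYU = 66°  [△URY]
3. ∠BYU = 66°  [R on ray YB]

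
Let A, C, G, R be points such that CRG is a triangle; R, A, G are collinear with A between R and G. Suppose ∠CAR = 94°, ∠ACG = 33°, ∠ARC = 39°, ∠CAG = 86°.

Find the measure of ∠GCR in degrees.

1. ∠AGC = 61°  [△CAG]
2. ∠CRG = 39°  [A on ray RG]
3. ∠CGR = 61°  [A on ray GR]
4. ∠GCR = 80°  [△CRG]

∠GCR = 80°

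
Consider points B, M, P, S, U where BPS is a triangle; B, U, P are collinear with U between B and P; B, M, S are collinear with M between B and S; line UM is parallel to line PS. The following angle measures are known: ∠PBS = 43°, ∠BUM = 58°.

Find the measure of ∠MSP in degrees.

1. ∠MBU = 43°  [U on BP, M on BS]
2. ∠BMU = 79°  [△BUM]
3. ∠SMU = 101°  [linear pair at M on BS]
4. ∠MSP = 79°  [UM∥PS, co-interior at S–M]

∠MSP = 79°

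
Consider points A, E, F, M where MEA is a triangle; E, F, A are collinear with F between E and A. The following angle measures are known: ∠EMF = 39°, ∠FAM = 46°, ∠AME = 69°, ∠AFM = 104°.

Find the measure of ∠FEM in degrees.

1. ∠EAM = 46°  [F on ray AE]
2. ∠AEM = 65°  [△MEA]
3. ∠FEM = 65°  [F on ray EA]

∠FEM = 65°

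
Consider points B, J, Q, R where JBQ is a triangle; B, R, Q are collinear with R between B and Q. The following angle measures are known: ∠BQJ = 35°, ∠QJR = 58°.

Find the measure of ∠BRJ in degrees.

1. ∠JQR = 35°  [R on ray QB]
2. ∠JRQ = 87°  [△JRQ]
3. ∠BRJ = 93°  [linear pair at R on BQ]

∠BRJ = 93°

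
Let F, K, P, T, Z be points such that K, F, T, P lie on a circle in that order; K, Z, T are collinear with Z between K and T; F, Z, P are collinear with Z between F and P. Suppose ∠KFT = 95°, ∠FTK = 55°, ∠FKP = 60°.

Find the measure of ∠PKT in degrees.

1. ∠FKT = 30°  [△KFT]
2. ∠FTP = 120°  [cyclic KFTP, opposite ∠K+∠T]
3. ∠FPT = 30°  [same arc FT]
4. ∠PFT = 30°  [△FTP]
5. ∠PKT = 30°  [same arc TP]

∠PKT = 30°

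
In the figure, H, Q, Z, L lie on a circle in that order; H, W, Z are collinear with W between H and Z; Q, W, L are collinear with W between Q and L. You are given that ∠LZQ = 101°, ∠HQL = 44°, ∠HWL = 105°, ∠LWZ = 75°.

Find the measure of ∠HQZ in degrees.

∠HQZ = 62°

1. ∠LHQ = 79°  [cyclic HQZL, opposite ∠H+∠Z]
2. ∠HZL = 44°  [same arc HL]
3. ∠HLQ = 57°  [△HQL]
4. ∠LHZ = 18°  [△HWL]
5. ∠HLZ = 118°  [△HZL]
6. ∠HQZ = 62°  [cyclic HQZL, opposite ∠Q+∠L]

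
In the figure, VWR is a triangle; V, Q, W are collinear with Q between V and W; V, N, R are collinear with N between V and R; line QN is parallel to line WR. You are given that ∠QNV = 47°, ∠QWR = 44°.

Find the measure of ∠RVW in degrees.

1. ∠VRW = 47°  [QN∥WR, corresponding at N]
2. ∠RWV = 44°  [Q on ray WV]
3. ∠RVW = 89°  [△VWR]

∠RVW = 89°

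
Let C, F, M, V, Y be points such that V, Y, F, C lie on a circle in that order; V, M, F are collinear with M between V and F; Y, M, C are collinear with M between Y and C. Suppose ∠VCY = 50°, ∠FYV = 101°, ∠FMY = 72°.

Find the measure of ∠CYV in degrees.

∠CYV = 43°

1. ∠VFY = 50°  [same arc VY]
2. ∠FVY = 29°  [△VYF]
3. ∠VMY = 108°  [linear pair at M on VF]
4. ∠CYV = 43°  [△VMY]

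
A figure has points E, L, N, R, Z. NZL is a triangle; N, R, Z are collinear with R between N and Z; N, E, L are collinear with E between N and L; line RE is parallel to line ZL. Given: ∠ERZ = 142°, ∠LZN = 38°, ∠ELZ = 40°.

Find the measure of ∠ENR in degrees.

∠ENR = 102°

1. ∠NLZ = 40°  [E on ray LN]
2. ∠LNZ = 102°  [△NZL]
3. ∠ENR = 102°  [R on NZ, E on NL]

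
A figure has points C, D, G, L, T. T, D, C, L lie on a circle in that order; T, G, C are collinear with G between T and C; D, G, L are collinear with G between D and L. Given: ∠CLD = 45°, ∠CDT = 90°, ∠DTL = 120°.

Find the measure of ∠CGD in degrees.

∠CGD = 60°

1. ∠CTD = 45°  [same arc DC]
2. ∠DCT = 45°  [△TDC]
3. ∠DCL = 60°  [cyclic TDCL, opposite ∠T+∠C]
4. ∠CDL = 75°  [△DCL]
5. ∠CGD = 60°  [△DGC]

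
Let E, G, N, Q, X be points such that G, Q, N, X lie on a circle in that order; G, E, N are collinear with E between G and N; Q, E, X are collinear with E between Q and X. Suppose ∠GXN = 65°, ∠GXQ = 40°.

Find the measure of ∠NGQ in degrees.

1. ∠GQN = 115°  [cyclic GQNX, opposite ∠Q+∠X]
2. ∠GNQ = 40°  [same arc GQ]
3. ∠NGQ = 25°  [△GQN]

∠NGQ = 25°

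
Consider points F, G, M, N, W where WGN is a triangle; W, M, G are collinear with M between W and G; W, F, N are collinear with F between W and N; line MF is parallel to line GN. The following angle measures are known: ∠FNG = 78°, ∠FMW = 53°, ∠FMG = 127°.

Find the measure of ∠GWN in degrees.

∠GWN = 49°

1. ∠GNW = 78°  [F on ray NW]
2. ∠NGW = 53°  [MF∥GN, corresponding at M]
3. ∠GWN = 49°  [△WGN]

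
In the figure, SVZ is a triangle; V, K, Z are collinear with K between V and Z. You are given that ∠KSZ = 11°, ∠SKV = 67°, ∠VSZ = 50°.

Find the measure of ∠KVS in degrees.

1. ∠SKZ = 113°  [linear pair at K on VZ]
2. ∠KZS = 56°  [△SKZ]
3. ∠SZV = 56°  [K on ray ZV]
4. ∠SVZ = 74°  [△SVZ]
5. ∠KVS = 74°  [K on ray VZ]

∠KVS = 74°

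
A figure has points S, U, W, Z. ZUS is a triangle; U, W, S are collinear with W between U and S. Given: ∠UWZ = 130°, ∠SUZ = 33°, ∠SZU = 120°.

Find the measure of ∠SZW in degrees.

∠SZW = 103°

1. ∠SWZ = 50°  [linear pair at W on US]
2. ∠USZ = 27°  [△ZUS]
3. ∠WSZ = 27°  [W on ray SU]
4. ∠SZW = 103°  [△ZWS]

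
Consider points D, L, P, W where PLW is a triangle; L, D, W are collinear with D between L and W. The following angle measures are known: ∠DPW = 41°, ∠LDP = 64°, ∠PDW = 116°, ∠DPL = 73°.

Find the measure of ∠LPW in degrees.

1. ∠DWP = 23°  [△PDW]
2. ∠DLP = 43°  [△PLD]
3. ∠LWP = 23°  [D on ray WL]
4. ∠PLW = 43°  [D on ray LW]
5. ∠LPW = 114°  [△PLW]

∠LPW = 114°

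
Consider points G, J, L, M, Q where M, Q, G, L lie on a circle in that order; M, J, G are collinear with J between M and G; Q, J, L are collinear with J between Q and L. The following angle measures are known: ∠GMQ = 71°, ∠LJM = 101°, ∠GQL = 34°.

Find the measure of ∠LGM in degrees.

∠LGM = 30°

1. ∠GLQ = 71°  [same arc QG]
2. ∠GJL = 79°  [linear pair at J on MG]
3. ∠LGM = 30°  [△GJL]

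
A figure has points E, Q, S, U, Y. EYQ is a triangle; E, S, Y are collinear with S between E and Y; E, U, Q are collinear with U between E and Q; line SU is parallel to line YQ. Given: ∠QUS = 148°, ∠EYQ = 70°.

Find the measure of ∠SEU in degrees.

∠SEU = 78°

1. ∠EUS = 32°  [linear pair at U on EQ]
2. ∠ESU = 70°  [SU∥YQ, corresponding at S]
3. ∠SEU = 78°  [△ESU]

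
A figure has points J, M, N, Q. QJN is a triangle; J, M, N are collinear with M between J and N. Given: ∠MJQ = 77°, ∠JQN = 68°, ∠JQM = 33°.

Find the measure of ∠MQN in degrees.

∠MQN = 35°

1. ∠JMQ = 70°  [△QJM]
2. ∠NJQ = 77°  [M on ray JN]
3. ∠JNQ = 35°  [△QJN]
4. ∠NMQ = 110°  [linear pair at M on JN]
5. ∠MNQ = 35°  [M on ray NJ]
6. ∠MQN = 35°  [△QMN]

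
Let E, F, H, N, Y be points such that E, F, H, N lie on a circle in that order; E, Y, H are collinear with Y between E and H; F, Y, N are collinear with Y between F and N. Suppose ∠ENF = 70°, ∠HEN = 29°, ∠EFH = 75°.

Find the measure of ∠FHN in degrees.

∠FHN = 116°

1. ∠EHF = 70°  [same arc EF]
2. ∠HFN = 29°  [same arc HN]
3. ∠FEH = 35°  [△EFH]
4. ∠FNH = 35°  [same arc FH]
5. ∠FHN = 116°  [△FHN]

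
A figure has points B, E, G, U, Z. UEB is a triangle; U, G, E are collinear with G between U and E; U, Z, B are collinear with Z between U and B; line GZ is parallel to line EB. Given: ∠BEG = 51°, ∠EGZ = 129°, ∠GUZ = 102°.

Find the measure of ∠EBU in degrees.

1. ∠BEU = 51°  [G on ray EU]
2. ∠BUE = 102°  [G on UE, Z on UB]
3. ∠EBU = 27°  [△UEB]

∠EBU = 27°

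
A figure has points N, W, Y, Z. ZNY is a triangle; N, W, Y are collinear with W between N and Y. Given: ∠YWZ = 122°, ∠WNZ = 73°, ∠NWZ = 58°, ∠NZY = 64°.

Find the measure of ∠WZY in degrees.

1. ∠YNZ = 73°  [W on ray NY]
2. ∠NYZ = 43°  [△ZNY]
3. ∠WYZ = 43°  [W on ray YN]
4. ∠WZY = 15°  [△ZWY]

∠WZY = 15°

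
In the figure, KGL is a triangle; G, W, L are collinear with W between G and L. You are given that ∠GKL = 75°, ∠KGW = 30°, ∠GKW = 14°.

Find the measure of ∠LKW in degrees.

∠LKW = 61°

1. ∠GWK = 136°  [△KGW]
2. ∠KGL = 30°  [W on ray GL]
3. ∠KWL = 44°  [linear pair at W on GL]
4. ∠GLK = 75°  [△KGL]
5. ∠KLW = 75°  [W on ray LG]
6. ∠LKW = 61°  [△KWL]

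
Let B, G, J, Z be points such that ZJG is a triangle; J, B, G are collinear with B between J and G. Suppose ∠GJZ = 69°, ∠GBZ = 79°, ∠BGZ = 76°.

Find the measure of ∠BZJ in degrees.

∠BZJ = 10°

1. ∠BJZ = 69°  [B on ray JG]
2. ∠JBZ = 101°  [linear pair at B on JG]
3. ∠BZJ = 10°  [△ZJB]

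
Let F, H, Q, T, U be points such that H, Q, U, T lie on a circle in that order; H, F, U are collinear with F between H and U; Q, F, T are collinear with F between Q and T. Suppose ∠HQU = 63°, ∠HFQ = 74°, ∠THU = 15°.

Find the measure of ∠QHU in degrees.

1. ∠HTU = 117°  [cyclic HQUT, opposite ∠Q+∠T]
2. ∠TFU = 74°  [vertical angles at F]
3. ∠HUT = 48°  [△HUT]
4. ∠QTU = 58°  [△UFT]
5. ∠QHU = 58°  [same arc QU]

∠QHU = 58°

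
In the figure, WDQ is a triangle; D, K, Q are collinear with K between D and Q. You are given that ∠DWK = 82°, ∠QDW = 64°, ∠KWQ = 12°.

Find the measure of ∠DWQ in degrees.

∠DWQ = 94°

1. ∠KDW = 64°  [K on ray DQ]
2. ∠DKW = 34°  [△WDK]
3. ∠QKW = 146°  [linear pair at K on DQ]
4. ∠KQW = 22°  [△WKQ]
5. ∠DQW = 22°  [K on ray QD]
6. ∠DWQ = 94°  [△WDQ]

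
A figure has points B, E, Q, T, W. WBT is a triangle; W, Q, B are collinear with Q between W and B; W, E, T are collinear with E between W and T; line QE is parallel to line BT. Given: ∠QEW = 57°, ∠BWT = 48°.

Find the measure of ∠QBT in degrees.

∠QBT = 75°

1. ∠BTW = 57°  [QE∥BT, corresponding at E]
2. ∠TBW = 75°  [△WBT]
3. ∠QBT = 75°  [Q on ray BW]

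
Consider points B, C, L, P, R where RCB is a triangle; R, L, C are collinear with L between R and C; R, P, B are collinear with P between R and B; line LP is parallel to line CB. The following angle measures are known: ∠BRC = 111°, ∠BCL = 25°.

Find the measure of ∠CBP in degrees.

∠CBP = 44°

1. ∠BCR = 25°  [L on ray CR]
2. ∠CBR = 44°  [△RCB]
3. ∠CBP = 44°  [P on ray BR]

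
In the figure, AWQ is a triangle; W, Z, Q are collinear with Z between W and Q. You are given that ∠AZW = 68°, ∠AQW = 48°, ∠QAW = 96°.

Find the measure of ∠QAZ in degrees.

1. ∠AZQ = 112°  [linear pair at Z on WQ]
2. ∠AQZ = 48°  [Z on ray QW]
3. ∠QAZ = 20°  [△AZQ]

∠QAZ = 20°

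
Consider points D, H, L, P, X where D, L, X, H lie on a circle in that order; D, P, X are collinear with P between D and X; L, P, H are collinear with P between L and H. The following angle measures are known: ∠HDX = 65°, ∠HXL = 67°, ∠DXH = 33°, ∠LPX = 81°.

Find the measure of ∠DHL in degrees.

∠DHL = 34°

1. ∠HDL = 113°  [cyclic DLXH, opposite ∠D+∠X]
2. ∠DLH = 33°  [same arc DH]
3. ∠DHL = 34°  [△DLH]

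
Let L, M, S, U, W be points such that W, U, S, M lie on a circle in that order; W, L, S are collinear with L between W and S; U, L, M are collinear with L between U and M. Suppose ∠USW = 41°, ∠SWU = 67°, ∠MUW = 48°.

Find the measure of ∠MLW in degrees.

1. ∠SMU = 67°  [same arc US]
2. ∠MSW = 48°  [same arc WM]
3. ∠MLS = 65°  [△SLM]
4. ∠MLW = 115°  [linear pair at L on WS]

∠MLW = 115°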